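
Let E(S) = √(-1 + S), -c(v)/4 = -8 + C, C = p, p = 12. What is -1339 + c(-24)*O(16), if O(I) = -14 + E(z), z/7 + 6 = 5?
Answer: -1115 - 32*I*√2 ≈ -1115.0 - 45.255*I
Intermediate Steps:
z = -7 (z = -42 + 7*5 = -42 + 35 = -7)
C = 12
c(v) = -16 (c(v) = -4*(-8 + 12) = -4*4 = -16)
O(I) = -14 + 2*I*√2 (O(I) = -14 + √(-1 - 7) = -14 + √(-8) = -14 + 2*I*√2)
-1339 + c(-24)*O(16) = -1339 - 16*(-14 + 2*I*√2) = -1339 + (224 - 32*I*√2) = -1115 - 32*I*√2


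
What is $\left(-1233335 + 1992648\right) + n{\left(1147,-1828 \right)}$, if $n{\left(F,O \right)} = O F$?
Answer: $-1337403$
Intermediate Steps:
$n{\left(F,O \right)} = F O$
$\left(-1233335 + 1992648\right) + n{\left(1147,-1828 \right)} = \left(-1233335 + 1992648\right) + 1147 \left(-1828\right) = 759313 - 2096716 = -1337403$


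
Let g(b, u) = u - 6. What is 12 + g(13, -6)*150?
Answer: -1788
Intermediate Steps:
g(b, u) = -6 + u
12 + g(13, -6)*150 = 12 + (-6 - 6)*150 = 12 - 12*150 = 12 - 1800 = -1788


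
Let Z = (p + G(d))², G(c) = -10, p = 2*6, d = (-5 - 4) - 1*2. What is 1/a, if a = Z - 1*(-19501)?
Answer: 1/19505 ≈ 5.1269e-5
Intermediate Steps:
d = -11 (d = -9 - 2 = -11)
p = 12
Z = 4 (Z = (12 - 10)² = 2² = 4)
a = 19505 (a = 4 - 1*(-19501) = 4 + 19501 = 19505)
1/a = 1/19505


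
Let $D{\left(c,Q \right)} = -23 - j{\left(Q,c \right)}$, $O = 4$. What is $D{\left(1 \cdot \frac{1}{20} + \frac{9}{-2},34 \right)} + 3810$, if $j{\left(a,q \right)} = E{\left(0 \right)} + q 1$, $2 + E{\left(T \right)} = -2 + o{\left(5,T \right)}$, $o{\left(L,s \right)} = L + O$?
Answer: $\frac{75729}{20} \approx 3786.4$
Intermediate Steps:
$o{\left(L,s \right)} = 4 + L$ ($o{\left(L,s \right)} = L + 4 = 4 + L$)
$E{\left(T \right)} = 5$ ($E{\left(T \right)} = -2 + \left(-2 + \left(4 + 5\right)\right) = -2 + \left(-2 + 9\right) = -2 + 7 = 5$)
$j{\left(a,q \right)} = 5 + q$ ($j{\left(a,q \right)} = 5 + q 1 = 5 + q$)
$D{\left(c,Q \right)} = -28 - c$ ($D{\left(c,Q \right)} = -23 - \left(5 + c\right) = -28 - c$)
$D{\left(1 \cdot \frac{1}{20} + \frac{9}{-2},34 \right)} + 3810 = \left(-28 - \left(1 \cdot \frac{1}{20} + \frac{9}{-2}\right)\right) + 3810 = \left(-28 - \left(1 \cdot \frac{1}{20} + 9 \left(- \frac{1}{2}\right)\right)\right) + 3810 = \left(-28 - \left(\frac{1}{20} - \frac{9}{2}\right)\right) + 3810 = \left(-28 - - \frac{89}{20}\right) + 3810 = \left(-28 + \frac{89}{20}\right) + 3810 = - \frac{471}{20} + 3810 = \frac{75729}{20}$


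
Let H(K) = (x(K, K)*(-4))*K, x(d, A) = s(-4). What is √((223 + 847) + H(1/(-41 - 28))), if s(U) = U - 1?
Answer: 11*√42090/69 ≈ 32.706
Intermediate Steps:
s(U) = -1 + U
x(d, A) = -5 (x(d, A) = -1 - 4 = -5)
H(K) = 20*K (H(K) = (-5*(-4))*K = 20*K)
√((223 + 847) + H(1/(-41 - 28))) = √((223 + 847) + 20/(-41 - 28)) = √(1070 + 20/(-69)) = √(1070 + 20*(-1/69)) = √(1070 - 20/69) = √(73810/69) = 11*√42090/69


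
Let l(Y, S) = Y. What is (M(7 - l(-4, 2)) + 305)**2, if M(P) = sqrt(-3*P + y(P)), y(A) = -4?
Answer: (305 + I*sqrt(37))**2 ≈ 92988.0 + 3710.5*I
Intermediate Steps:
M(P) = sqrt(-4 - 3*P) (M(P) = sqrt(-3*P - 4) = sqrt(-4 - 3*P))
(M(7 - l(-4, 2)) + 305)**2 = (sqrt(-4 - 3*(7 - 1*(-4))) + 305)**2 = (sqrt(-4 - 3*(7 + 4)) + 305)**2 = (sqrt(-4 - 3*11) + 305)**2 = (sqrt(-4 - 33) + 305)**2 = (sqrt(-37) + 305)**2 = (I*sqrt(37) + 305)**2 = (305 + I*sqrt(37))**2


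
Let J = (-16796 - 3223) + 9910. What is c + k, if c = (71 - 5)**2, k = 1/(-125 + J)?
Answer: 44579303/10234 ≈ 4356.0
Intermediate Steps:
J = -10109 (J = -20019 + 9910 = -10109)
k = -1/10234 (k = 1/(-125 - 10109) = 1/(-10234) = -1/10234 ≈ -9.7714e-5)
c = 4356 (c = 66**2 = 4356)
c + k = 4356 - 1/10234 = 44579303/10234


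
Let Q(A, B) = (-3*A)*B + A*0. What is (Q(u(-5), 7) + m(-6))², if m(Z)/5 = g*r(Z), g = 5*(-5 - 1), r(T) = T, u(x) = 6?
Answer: 599076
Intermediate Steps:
Q(A, B) = -3*A*B (Q(A, B) = -3*A*B + 0 = -3*A*B)
g = -30 (g = 5*(-6) = -30)
m(Z) = -150*Z (m(Z) = 5*(-30*Z) = -150*Z)
(Q(u(-5), 7) + m(-6))² = (-3*6*7 - 150*(-6))² = (-126 + 900)² = 774² = 599076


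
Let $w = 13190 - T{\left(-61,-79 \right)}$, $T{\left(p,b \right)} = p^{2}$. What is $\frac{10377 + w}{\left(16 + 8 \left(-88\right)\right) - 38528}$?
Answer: $- \frac{9923}{19608} \approx -0.50607$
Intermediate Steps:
$w = 9469$ ($w = 13190 - \left(-61\right)^{2} = 13190 - 3721 = 9469$)
$\frac{10377 + w}{\left(16 + 8 \left(-88\right)\right) - 38528} = \frac{10377 + 9469}{\left(16 + 8 \left(-88\right)\right) - 38528} = \frac{19846}{\left(16 - 704\right) - 38528} = \frac{19846}{-688 - 38528} = \frac{19846}{-39216} = 19846 \left(- \frac{1}{39216}\right) = - \frac{9923}{19608}$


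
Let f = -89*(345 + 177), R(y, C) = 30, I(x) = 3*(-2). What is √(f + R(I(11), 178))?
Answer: 2*I*√11607 ≈ 215.47*I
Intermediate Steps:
I(x) = -6
f = -46458 (f = -89*522 = -46458)
√(f + R(I(11), 178)) = √(-46458 + 30) = √(-46428) = 2*I*√11607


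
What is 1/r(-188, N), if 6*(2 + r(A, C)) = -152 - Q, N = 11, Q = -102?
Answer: -3/31 ≈ -0.096774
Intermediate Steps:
r(A, C) = -31/3 (r(A, C) = -2 + (-152 - 1*(-102))/6 = -2 + (-152 + 102)/6 = -2 + (⅙)*(-50) = -2 - 25/3 = -31/3)
1/r(-188, N) = 1/(-31/3) = -3/31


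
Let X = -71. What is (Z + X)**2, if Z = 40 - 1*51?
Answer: 6724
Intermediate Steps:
Z = -11 (Z = 40 - 51 = -11)
(Z + X)**2 = (-11 - 71)**2 = (-82)**2 = 6724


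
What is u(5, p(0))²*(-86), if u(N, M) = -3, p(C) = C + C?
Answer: -774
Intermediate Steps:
p(C) = 2*C
u(5, p(0))²*(-86) = (-3)²*(-86) = 9*(-86) = -774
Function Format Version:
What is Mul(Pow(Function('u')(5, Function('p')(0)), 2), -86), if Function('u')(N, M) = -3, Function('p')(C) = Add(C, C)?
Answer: -774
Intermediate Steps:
Function('p')(C) = Mul(2, C)
Mul(Pow(Function('u')(5, Function('p')(0)), 2), -86) = Mul(Pow(-3, 2), -86) = Mul(9, -86) = -774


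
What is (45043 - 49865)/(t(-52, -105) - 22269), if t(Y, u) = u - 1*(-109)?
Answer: 4822/22265 ≈ 0.21657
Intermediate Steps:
t(Y, u) = 109 + u (t(Y, u) = u + 109 = 109 + u)
(45043 - 49865)/(t(-52, -105) - 22269) = (45043 - 49865)/((109 - 105) - 22269) = -4822/(4 - 22269) = -4822/(-22265) = -4822*(-1/22265) = 4822/22265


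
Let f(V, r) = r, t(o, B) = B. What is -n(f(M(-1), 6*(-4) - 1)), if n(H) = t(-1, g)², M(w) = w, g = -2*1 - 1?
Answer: -9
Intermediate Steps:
g = -3 (g = -2 - 1 = -3)
n(H) = 9 (n(H) = (-3)² = 9)
-n(f(M(-1), 6*(-4) - 1)) = -1*9 = -9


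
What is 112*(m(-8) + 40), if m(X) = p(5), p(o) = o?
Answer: 5040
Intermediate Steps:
m(X) = 5
112*(m(-8) + 40) = 112*(5 + 40) = 112*45 = 5040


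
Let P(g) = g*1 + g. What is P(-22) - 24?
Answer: -68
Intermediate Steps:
P(g) = 2*g (P(g) = g + g = 2*g)
P(-22) - 24 = 2*(-22) - 24 = -44 - 24 = -68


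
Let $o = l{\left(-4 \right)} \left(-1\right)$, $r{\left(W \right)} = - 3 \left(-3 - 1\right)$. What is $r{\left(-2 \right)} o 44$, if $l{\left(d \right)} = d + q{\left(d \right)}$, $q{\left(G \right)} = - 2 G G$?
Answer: $19008$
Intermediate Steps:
$q{\left(G \right)} = - 2 G^{2}$
$l{\left(d \right)} = d - 2 d^{2}$
$r{\left(W \right)} = 12$ ($r{\left(W \right)} = \left(-3\right) \left(-4\right) = 12$)
$o = 36$ ($o = - 4 \left(1 - -8\right) \left(-1\right) = - 4 \left(1 + 8\right) \left(-1\right) = \left(-4\right) 9 \left(-1\right) = \left(-36\right) \left(-1\right) = 36$)
$r{\left(-2 \right)} o 44 = 12 \cdot 36 \cdot 44 = 432 \cdot 44 = 19008$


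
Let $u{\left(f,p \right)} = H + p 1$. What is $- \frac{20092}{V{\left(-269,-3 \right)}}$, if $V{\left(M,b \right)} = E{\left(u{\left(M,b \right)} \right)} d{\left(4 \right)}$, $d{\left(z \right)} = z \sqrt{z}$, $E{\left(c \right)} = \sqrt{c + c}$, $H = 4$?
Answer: $- \frac{5023 \sqrt{2}}{4} \approx -1775.9$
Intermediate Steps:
$u{\left(f,p \right)} = 4 + p$ ($u{\left(f,p \right)} = 4 + p 1 = 4 + p$)
$E{\left(c \right)} = \sqrt{2} \sqrt{c}$ ($E{\left(c \right)} = \sqrt{2 c} = \sqrt{2} \sqrt{c}$)
$d{\left(z \right)} = z^{\frac{3}{2}}$
$V{\left(M,b \right)} = 8 \sqrt{2} \sqrt{4 + b}$ ($V{\left(M,b \right)} = \sqrt{2} \sqrt{4 + b} 4^{\frac{3}{2}} = \sqrt{2} \sqrt{4 + b} 8 = 8 \sqrt{2} \sqrt{4 + b}$)
$- \frac{20092}{V{\left(-269,-3 \right)}} = - \frac{20092}{8 \sqrt{8 + 2 \left(-3\right)}} = - \frac{20092}{8 \sqrt{8 - 6}} = - \frac{20092}{8 \sqrt{2}} = - 20092 \frac{\sqrt{2}}{16} = - \frac{5023 \sqrt{2}}{4}$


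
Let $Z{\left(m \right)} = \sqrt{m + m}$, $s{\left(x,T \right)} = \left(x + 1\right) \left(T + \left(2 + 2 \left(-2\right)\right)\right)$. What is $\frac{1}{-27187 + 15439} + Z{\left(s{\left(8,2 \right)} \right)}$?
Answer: $- \frac{1}{11748} \approx -8.5121 \cdot 10^{-5}$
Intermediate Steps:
$s{\left(x,T \right)} = \left(1 + x\right) \left(-2 + T\right)$ ($s{\left(x,T \right)} = \left(1 + x\right) \left(T + \left(2 - 4\right)\right) = \left(1 + x\right) \left(T - 2\right) = \left(1 + x\right) \left(-2 + T\right)$)
$Z{\left(m \right)} = \sqrt{2} \sqrt{m}$ ($Z{\left(m \right)} = \sqrt{2 m} = \sqrt{2} \sqrt{m}$)
$\frac{1}{-27187 + 15439} + Z{\left(s{\left(8,2 \right)} \right)} = \frac{1}{-27187 + 15439} + \sqrt{2} \sqrt{-2 + 2 - 16 + 2 \cdot 8} = \frac{1}{-11748} + \sqrt{2} \sqrt{-2 + 2 - 16 + 16} = - \frac{1}{11748} + \sqrt{2} \sqrt{0} = - \frac{1}{11748} + \sqrt{2} \cdot 0 = - \frac{1}{11748} + 0 = - \frac{1}{11748}$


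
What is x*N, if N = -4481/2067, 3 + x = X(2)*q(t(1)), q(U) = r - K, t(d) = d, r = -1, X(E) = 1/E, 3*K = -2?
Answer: 85139/12402 ≈ 6.8649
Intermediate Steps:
K = -2/3 (K = (1/3)*(-2) = -2/3 ≈ -0.66667)
q(U) = -1/3 (q(U) = -1 - 1*(-2/3) = -1 + 2/3 = -1/3)
x = -19/6 (x = -3 - 1/3/2 = -3 + (1/2)*(-1/3) = -3 - 1/6 = -19/6 ≈ -3.1667)
N = -4481/2067 (N = -4481*1/2067 = -4481/2067 ≈ -2.1679)
x*N = -19/6*(-4481/2067) = 85139/12402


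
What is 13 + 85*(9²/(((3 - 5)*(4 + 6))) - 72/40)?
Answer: -1937/4 ≈ -484.25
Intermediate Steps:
13 + 85*(9²/(((3 - 5)*(4 + 6))) - 72/40) = 13 + 85*(81/((-2*10)) - 72*1/40) = 13 + 85*(81/(-20) - 9/5) = 13 + 85*(81*(-1/20) - 9/5) = 13 + 85*(-81/20 - 9/5) = 13 + 85*(-117/20) = 13 - 1989/4 = -1937/4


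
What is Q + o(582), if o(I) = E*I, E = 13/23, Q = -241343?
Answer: -5543323/23 ≈ -2.4101e+5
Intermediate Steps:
E = 13/23 (E = 13*(1/23) = 13/23 ≈ 0.56522)
o(I) = 13*I/23
Q + o(582) = -241343 + (13/23)*582 = -241343 + 7566/23 = -5543323/23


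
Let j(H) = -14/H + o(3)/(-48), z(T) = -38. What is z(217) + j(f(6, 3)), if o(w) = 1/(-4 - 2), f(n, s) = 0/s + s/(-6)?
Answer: -2879/288 ≈ -9.9965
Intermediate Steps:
f(n, s) = -s/6 (f(n, s) = 0 + s*(-⅙) = 0 - s/6 = -s/6)
o(w) = -⅙ (o(w) = 1/(-6) = -⅙)
j(H) = 1/288 - 14/H (j(H) = -14/H - ⅙/(-48) = -14/H - ⅙*(-1/48) = -14/H + 1/288 = 1/288 - 14/H)
z(217) + j(f(6, 3)) = -38 + (-4032 - ⅙*3)/(288*((-⅙*3))) = -38 + (-4032 - ½)/(288*(-½)) = -38 + (1/288)*(-2)*(-8065/2) = -38 + 8065/288 = -2879/288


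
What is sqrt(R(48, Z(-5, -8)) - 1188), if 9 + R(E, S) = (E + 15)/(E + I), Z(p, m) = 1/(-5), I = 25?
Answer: 63*I*sqrt(1606)/73 ≈ 34.585*I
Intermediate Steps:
Z(p, m) = -1/5
R(E, S) = -9 + (15 + E)/(25 + E) (R(E, S) = -9 + (E + 15)/(E + 25) = -9 + (15 + E)/(25 + E))
sqrt(R(48, Z(-5, -8)) - 1188) = sqrt(2*(-105 - 4*48)/(25 + 48) - 1188) = sqrt(2*(-105 - 192)/73 - 1188) = sqrt(2*(1/73)*(-297) - 1188) = sqrt(-594/73 - 1188) = sqrt(-87318/73) = 63*I*sqrt(1606)/73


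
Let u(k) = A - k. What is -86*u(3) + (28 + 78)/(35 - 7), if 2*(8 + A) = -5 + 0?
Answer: 16307/14 ≈ 1164.8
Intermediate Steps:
A = -21/2 (A = -8 + (-5 + 0)/2 = -8 + (1/2)*(-5) = -8 - 5/2 = -21/2 ≈ -10.500)
u(k) = -21/2 - k
-86*u(3) + (28 + 78)/(35 - 7) = -86*(-21/2 - 1*3) + (28 + 78)/(35 - 7) = -86*(-21/2 - 3) + 106/28 = -86*(-27/2) + 106*(1/28) = 1161 + 53/14 = 16307/14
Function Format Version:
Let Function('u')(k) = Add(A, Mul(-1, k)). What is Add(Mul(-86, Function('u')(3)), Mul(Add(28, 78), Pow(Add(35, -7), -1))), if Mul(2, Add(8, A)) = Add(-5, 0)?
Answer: Rational(16307, 14) ≈ 1164.8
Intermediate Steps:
A = Rational(-21, 2) (A = Add(-8, Mul(Rational(1, 2), Add(-5, 0))) = Add(-8, Mul(Rational(1, 2), -5)) = Add(-8, Rational(-5, 2)) = Rational(-21, 2) ≈ -10.500)
Function('u')(k) = Add(Rational(-21, 2), Mul(-1, k))
Add(Mul(-86, Function('u')(3)), Mul(Add(28, 78), Pow(Add(35, -7), -1))) = Add(Mul(-86, Add(Rational(-21, 2), Mul(-1, 3))), Mul(Add(28, 78), Pow(Add(35, -7), -1))) = Add(Mul(-86, Add(Rational(-21, 2), -3)), Mul(106, Pow(28, -1))) = Add(Mul(-86, Rational(-27, 2)), Mul(106, Rational(1, 28))) = Add(1161, Rational(53, 14)) = Rational(16307, 14)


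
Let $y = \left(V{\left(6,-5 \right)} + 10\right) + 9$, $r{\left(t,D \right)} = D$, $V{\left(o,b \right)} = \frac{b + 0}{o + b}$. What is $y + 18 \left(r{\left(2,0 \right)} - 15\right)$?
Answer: $-256$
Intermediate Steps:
$V{\left(o,b \right)} = \frac{b}{b + o}$
$y = 14$ ($y = \left(- \frac{5}{-5 + 6} + 10\right) + 9 = \left(- \frac{5}{1} + 10\right) + 9 = \left(\left(-5\right) 1 + 10\right) + 9 = \left(-5 + 10\right) + 9 = 5 + 9 = 14$)
$y + 18 \left(r{\left(2,0 \right)} - 15\right) = 14 + 18 \left(0 - 15\right) = 14 + 18 \left(-15\right) = 14 - 270 = -256$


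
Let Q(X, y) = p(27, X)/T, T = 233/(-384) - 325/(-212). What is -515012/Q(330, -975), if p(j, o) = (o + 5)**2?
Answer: -2427122803/571000800 ≈ -4.2506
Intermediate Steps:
p(j, o) = (5 + o)**2
T = 18851/20352 (T = 233*(-1/384) - 325*(-1/212) = -233/384 + 325/212 = 18851/20352 ≈ 0.92625)
Q(X, y) = 20352*(5 + X)**2/18851 (Q(X, y) = (5 + X)**2/(18851/20352) = (5 + X)**2*(20352/18851) = 20352*(5 + X)**2/18851)
-515012/Q(330, -975) = -515012*18851/(20352*(5 + 330)**2) = -515012/((20352/18851)*335**2) = -515012/((20352/18851)*112225) = -515012/2284003200/18851 = -515012*18851/2284003200 = -2427122803/571000800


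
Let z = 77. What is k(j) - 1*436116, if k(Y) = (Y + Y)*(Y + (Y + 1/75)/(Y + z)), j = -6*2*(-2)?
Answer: -1098255284/2525 ≈ -4.3495e+5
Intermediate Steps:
j = 24 (j = -12*(-2) = 24)
k(Y) = 2*Y*(Y + (1/75 + Y)/(77 + Y)) (k(Y) = (Y + Y)*(Y + (Y + 1/75)/(Y + 77)) = (2*Y)*(Y + (Y + 1/75)/(77 + Y)) = (2*Y)*(Y + (1/75 + Y)/(77 + Y)) = 2*Y*(Y + (1/75 + Y)/(77 + Y)))
k(j) - 1*436116 = (2/75)*24*(1 + 75*24² + 5850*24)/(77 + 24) - 1*436116 = (2/75)*24*(1 + 75*576 + 140400)/101 - 436116 = (2/75)*24*(1/101)*(1 + 43200 + 140400) - 436116 = (2/75)*24*(1/101)*183601 - 436116 = 2937616/2525 - 436116 = -1098255284/2525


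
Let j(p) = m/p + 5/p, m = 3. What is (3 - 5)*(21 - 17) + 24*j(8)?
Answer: 16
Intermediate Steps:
j(p) = 8/p (j(p) = 3/p + 5/p = 8/p)
(3 - 5)*(21 - 17) + 24*j(8) = (3 - 5)*(21 - 17) + 24*(8/8) = -2*4 + 24*(8*(1/8)) = -8 + 24*1 = -8 + 24 = 16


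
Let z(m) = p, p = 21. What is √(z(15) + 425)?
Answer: √446 ≈ 21.119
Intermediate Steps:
z(m) = 21
√(z(15) + 425) = √(21 + 425) = √446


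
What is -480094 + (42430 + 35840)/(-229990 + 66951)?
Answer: -78274123936/163039 ≈ -4.8009e+5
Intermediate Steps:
-480094 + (42430 + 35840)/(-229990 + 66951) = -480094 + 78270/(-163039) = -480094 + 78270*(-1/163039) = -480094 - 78270/163039 = -78274123936/163039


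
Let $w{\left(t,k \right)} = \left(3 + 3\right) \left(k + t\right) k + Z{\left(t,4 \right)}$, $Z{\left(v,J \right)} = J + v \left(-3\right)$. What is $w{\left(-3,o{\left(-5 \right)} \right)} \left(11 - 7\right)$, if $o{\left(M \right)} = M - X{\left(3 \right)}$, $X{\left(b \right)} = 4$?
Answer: $2644$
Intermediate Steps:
$Z{\left(v,J \right)} = J - 3 v$
$o{\left(M \right)} = -4 + M$ ($o{\left(M \right)} = M - 4 = -4 + M$)
$w{\left(t,k \right)} = 4 - 3 t + k \left(6 k + 6 t\right)$ ($w{\left(t,k \right)} = \left(3 + 3\right) \left(k + t\right) k - \left(-4 + 3 t\right) = 6 \left(k + t\right) k - \left(-4 + 3 t\right) = \left(6 k + 6 t\right) k - \left(-4 + 3 t\right) = k \left(6 k + 6 t\right) - \left(-4 + 3 t\right) = 4 - 3 t + k \left(6 k + 6 t\right)$)
$w{\left(-3,o{\left(-5 \right)} \right)} \left(11 - 7\right) = \left(4 - -9 + 6 \left(-4 - 5\right)^{2} + 6 \left(-4 - 5\right) \left(-3\right)\right) \left(11 - 7\right) = \left(4 + 9 + 6 \left(-9\right)^{2} + 6 \left(-9\right) \left(-3\right)\right) 4 = \left(4 + 9 + 6 \cdot 81 + 162\right) 4 = \left(4 + 9 + 486 + 162\right) 4 = 661 \cdot 4 = 2644$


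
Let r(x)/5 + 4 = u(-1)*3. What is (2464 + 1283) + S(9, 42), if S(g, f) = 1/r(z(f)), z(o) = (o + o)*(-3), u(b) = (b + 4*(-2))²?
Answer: 4477666/1195 ≈ 3747.0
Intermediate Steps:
u(b) = (-8 + b)² (u(b) = (b - 8)² = (-8 + b)²)
z(o) = -6*o (z(o) = (2*o)*(-3) = -6*o)
r(x) = 1195 (r(x) = -20 + 5*((-8 - 1)²*3) = -20 + 5*((-9)²*3) = -20 + 5*(81*3) = -20 + 5*243 = -20 + 1215 = 1195)
S(g, f) = 1/1195
(2464 + 1283) + S(9, 42) = (2464 + 1283) + 1/1195 = 3747 + 1/1195 = 4477666/1195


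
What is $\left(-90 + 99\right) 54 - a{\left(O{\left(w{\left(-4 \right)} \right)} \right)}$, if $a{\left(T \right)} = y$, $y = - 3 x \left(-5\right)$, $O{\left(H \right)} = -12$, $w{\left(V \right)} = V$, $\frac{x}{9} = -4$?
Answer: $1026$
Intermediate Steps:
$x = -36$ ($x = 9 \left(-4\right) = -36$)
$y = -540$ ($y = \left(-3\right) \left(-36\right) \left(-5\right) = 108 \left(-5\right) = -540$)
$a{\left(T \right)} = -540$
$\left(-90 + 99\right) 54 - a{\left(O{\left(w{\left(-4 \right)} \right)} \right)} = \left(-90 + 99\right) 54 - -540 = 9 \cdot 54 + 540 = 486 + 540 = 1026$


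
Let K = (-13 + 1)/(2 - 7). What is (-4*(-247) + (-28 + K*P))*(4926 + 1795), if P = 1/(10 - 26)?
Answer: 129023037/20 ≈ 6.4512e+6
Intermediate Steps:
P = -1/16 (P = 1/(-16) = -1/16 ≈ -0.062500)
K = 12/5 (K = -12/(-5) = -12*(-⅕) = 12/5 ≈ 2.4000)
(-4*(-247) + (-28 + K*P))*(4926 + 1795) = (-4*(-247) + (-28 + (12/5)*(-1/16)))*(4926 + 1795) = (988 + (-28 - 3/20))*6721 = (988 - 563/20)*6721 = (19197/20)*6721 = 129023037/20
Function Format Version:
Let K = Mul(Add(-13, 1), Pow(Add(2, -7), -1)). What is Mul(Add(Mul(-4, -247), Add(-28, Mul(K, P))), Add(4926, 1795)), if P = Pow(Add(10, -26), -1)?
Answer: Rational(129023037, 20) ≈ 6.4512e+6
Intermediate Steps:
P = Rational(-1, 16) (P = Pow(-16, -1) = Rational(-1, 16) ≈ -0.062500)
K = Rational(12, 5) (K = Mul(-12, Pow(-5, -1)) = Mul(-12, Rational(-1, 5)) = Rational(12, 5) ≈ 2.4000)
Mul(Add(Mul(-4, -247), Add(-28, Mul(K, P))), Add(4926, 1795)) = Mul(Add(Mul(-4, -247), Add(-28, Mul(Rational(12, 5), Rational(-1, 16)))), Add(4926, 1795)) = Mul(Add(988, Add(-28, Rational(-3, 20))), 6721) = Mul(Add(988, Rational(-563, 20)), 6721) = Mul(Rational(19197, 20), 6721) = Rational(129023037, 20)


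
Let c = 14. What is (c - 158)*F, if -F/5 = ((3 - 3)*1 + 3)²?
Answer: 6480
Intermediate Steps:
F = -45 (F = -5*((3 - 3)*1 + 3)² = -5*(0*1 + 3)² = -5*(0 + 3)² = -5*3² = -5*9 = -45)
(c - 158)*F = (14 - 158)*(-45) = -144*(-45) = 6480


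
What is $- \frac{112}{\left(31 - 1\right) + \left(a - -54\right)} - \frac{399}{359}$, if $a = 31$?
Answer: $- \frac{86093}{41285} \approx -2.0853$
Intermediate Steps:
$- \frac{112}{\left(31 - 1\right) + \left(a - -54\right)} - \frac{399}{359} = - \frac{112}{\left(31 - 1\right) + \left(31 - -54\right)} - \frac{399}{359} = - \frac{112}{30 + \left(31 + 54\right)} - \frac{399}{359} = - \frac{112}{30 + 85} - \frac{399}{359} = - \frac{112}{115} - \frac{399}{359} = - \frac{86093}{41285}$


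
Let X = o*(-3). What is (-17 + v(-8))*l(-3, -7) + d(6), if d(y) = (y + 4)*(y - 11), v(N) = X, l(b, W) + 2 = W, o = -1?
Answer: 76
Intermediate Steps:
X = 3 (X = -1*(-3) = 3)
l(b, W) = -2 + W
v(N) = 3
d(y) = (-11 + y)*(4 + y) (d(y) = (4 + y)*(-11 + y) = (-11 + y)*(4 + y))
(-17 + v(-8))*l(-3, -7) + d(6) = (-17 + 3)*(-2 - 7) + (-44 + 6² - 7*6) = -14*(-9) + (-44 + 36 - 42) = 126 - 50 = 76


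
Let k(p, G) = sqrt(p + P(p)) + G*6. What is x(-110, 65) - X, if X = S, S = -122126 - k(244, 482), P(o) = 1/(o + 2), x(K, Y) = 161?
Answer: 125179 + 245*sqrt(246)/246 ≈ 1.2519e+5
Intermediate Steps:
P(o) = 1/(2 + o)
k(p, G) = sqrt(p + 1/(2 + p)) + 6*G (k(p, G) = sqrt(p + 1/(2 + p)) + G*6 = sqrt(p + 1/(2 + p)) + 6*G)
S = -125018 - 245*sqrt(246)/246 (S = -122126 - (sqrt((1 + 244*(2 + 244))/(2 + 244)) + 6*482) = -122126 - (sqrt((1 + 244*246)/246) + 2892) = -122126 - (sqrt((1 + 60024)/246) + 2892) = -122126 - (sqrt((1/246)*60025) + 2892) = -122126 - (sqrt(60025/246) + 2892) = -122126 - (245*sqrt(246)/246 + 2892) = -122126 - (2892 + 245*sqrt(246)/246) = -122126 + (-2892 - 245*sqrt(246)/246) = -125018 - 245*sqrt(246)/246 ≈ -1.2503e+5)
X = -125018 - 245*sqrt(246)/246 ≈ -1.2503e+5
x(-110, 65) - X = 161 - (-125018 - 245*sqrt(246)/246) = 161 + (125018 + 245*sqrt(246)/246) = 125179 + 245*sqrt(246)/246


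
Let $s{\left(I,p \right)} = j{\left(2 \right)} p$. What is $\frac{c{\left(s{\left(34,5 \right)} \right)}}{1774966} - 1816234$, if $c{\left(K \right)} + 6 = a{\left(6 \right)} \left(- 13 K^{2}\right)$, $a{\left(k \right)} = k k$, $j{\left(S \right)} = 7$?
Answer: $- \frac{1611877085675}{887483} \approx -1.8162 \cdot 10^{6}$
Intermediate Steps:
$a{\left(k \right)} = k^{2}$
$s{\left(I,p \right)} = 7 p$
$c{\left(K \right)} = -6 - 468 K^{2}$ ($c{\left(K \right)} = -6 + 6^{2} \left(- 13 K^{2}\right) = -6 + 36 \left(- 13 K^{2}\right) = -6 - 468 K^{2}$)
$\frac{c{\left(s{\left(34,5 \right)} \right)}}{1774966} - 1816234 = \frac{-6 - 468 \left(7 \cdot 5\right)^{2}}{1774966} - 1816234 = \left(-6 - 468 \cdot 35^{2}\right) \frac{1}{1774966} - 1816234 = \left(-6 - 573300\right) \frac{1}{1774966} - 1816234 = \left(-573306\right) \frac{1}{1774966} - 1816234 = - \frac{286653}{887483} - 1816234 = - \frac{1611877085675}{887483}$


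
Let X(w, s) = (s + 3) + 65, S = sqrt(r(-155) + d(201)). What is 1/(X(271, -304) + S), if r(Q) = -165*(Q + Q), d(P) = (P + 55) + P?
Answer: -236/4089 - sqrt(51607)/4089 ≈ -0.11327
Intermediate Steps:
d(P) = 55 + 2*P (d(P) = (55 + P) + P = 55 + 2*P)
r(Q) = -330*Q
S = sqrt(51607) (S = sqrt(-330*(-155) + (55 + 2*201)) = sqrt(51150 + (55 + 402)) = sqrt(51150 + 457) = sqrt(51607) ≈ 227.17)
X(w, s) = 68 + s (X(w, s) = (3 + s) + 65 = 68 + s)
1/(X(271, -304) + S) = 1/((68 - 304) + sqrt(51607)) = 1/(-236 + sqrt(51607))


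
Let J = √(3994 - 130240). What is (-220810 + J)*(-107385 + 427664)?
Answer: -70720805990 + 320279*I*√126246 ≈ -7.0721e+10 + 1.138e+8*I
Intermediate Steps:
J = I*√126246 (J = √(-126246) = I*√126246 ≈ 355.31*I)
(-220810 + J)*(-107385 + 427664) = (-220810 + I*√126246)*(-107385 + 427664) = (-220810 + I*√126246)*320279 = -70720805990 + 320279*I*√126246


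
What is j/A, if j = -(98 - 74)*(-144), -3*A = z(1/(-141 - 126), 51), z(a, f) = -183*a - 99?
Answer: 461376/4375 ≈ 105.46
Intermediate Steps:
z(a, f) = -99 - 183*a
A = 8750/267 (A = -(-99 - 183/(-141 - 126))/3 = -(-99 - 183/(-267))/3 = -(-99 - 183*(-1/267))/3 = -(-99 + 61/89)/3 = -⅓*(-8750/89) = 8750/267 ≈ 32.772)
j = 3456 (j = -24*(-144) = -1*(-3456) = 3456)
j/A = 3456/(8750/267) = 3456*(267/8750) = 461376/4375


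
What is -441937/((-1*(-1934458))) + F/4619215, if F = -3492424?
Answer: -8797349565647/8935677410470 ≈ -0.98452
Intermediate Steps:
-441937/((-1*(-1934458))) + F/4619215 = -441937/((-1*(-1934458))) - 3492424/4619215 = -441937/1934458 - 3492424*1/4619215 = -441937*1/1934458 - 3492424/4619215 = -441937/1934458 - 3492424/4619215 = -8797349565647/8935677410470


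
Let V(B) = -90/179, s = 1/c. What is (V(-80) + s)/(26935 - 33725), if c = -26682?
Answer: 2401559/32429569620 ≈ 7.4055e-5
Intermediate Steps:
s = -1/26682 (s = 1/(-26682) = -1/26682 ≈ -3.7478e-5)
V(B) = -90/179 (V(B) = -90*1/179 = -90/179)
(V(-80) + s)/(26935 - 33725) = (-90/179 - 1/26682)/(26935 - 33725) = -2401559/4776078/(-6790) = -2401559/4776078*(-1/6790) = 2401559/32429569620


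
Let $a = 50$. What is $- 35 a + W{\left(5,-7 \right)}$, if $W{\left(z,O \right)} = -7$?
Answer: $-1757$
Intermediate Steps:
$- 35 a + W{\left(5,-7 \right)} = \left(-35\right) 50 - 7 = -1750 - 7 = -1757$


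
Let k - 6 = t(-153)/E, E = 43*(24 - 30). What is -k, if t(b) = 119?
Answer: -1429/258 ≈ -5.5388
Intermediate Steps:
E = -258 (E = 43*(-6) = -258)
k = 1429/258 (k = 6 + 119/(-258) = 6 + 119*(-1/258) = 6 - 119/258 = 1429/258 ≈ 5.5388)
-k = -1*1429/258 = -1429/258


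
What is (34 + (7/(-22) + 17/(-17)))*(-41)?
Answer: -29479/22 ≈ -1340.0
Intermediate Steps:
(34 + (7/(-22) + 17/(-17)))*(-41) = (34 + (7*(-1/22) + 17*(-1/17)))*(-41) = (34 + (-7/22 - 1))*(-41) = (34 - 29/22)*(-41) = (719/22)*(-41) = -29479/22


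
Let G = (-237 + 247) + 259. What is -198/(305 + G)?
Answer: -99/287 ≈ -0.34495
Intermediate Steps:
G = 269 (G = 10 + 259 = 269)
-198/(305 + G) = -198/(305 + 269) = -198/574 = (1/574)*(-198) = -99/287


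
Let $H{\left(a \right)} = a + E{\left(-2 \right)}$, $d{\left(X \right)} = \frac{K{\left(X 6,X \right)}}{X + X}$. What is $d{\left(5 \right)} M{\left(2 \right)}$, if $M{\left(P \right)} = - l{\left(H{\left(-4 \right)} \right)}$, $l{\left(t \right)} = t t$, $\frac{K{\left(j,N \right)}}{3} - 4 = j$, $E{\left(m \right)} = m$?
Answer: $- \frac{1836}{5} \approx -367.2$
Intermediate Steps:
$K{\left(j,N \right)} = 12 + 3 j$
$d{\left(X \right)} = \frac{12 + 18 X}{2 X}$ ($d{\left(X \right)} = \frac{12 + 3 X 6}{X + X} = \frac{12 + 3 \cdot 6 X}{2 X} = \frac{1}{2 X} \left(12 + 18 X\right) = \frac{12 + 18 X}{2 X}$)
$H{\left(a \right)} = -2 + a$ ($H{\left(a \right)} = a - 2 = -2 + a$)
$l{\left(t \right)} = t^{2}$
$M{\left(P \right)} = -36$ ($M{\left(P \right)} = - \left(-2 - 4\right)^{2} = - \left(-6\right)^{2} = \left(-1\right) 36 = -36$)
$d{\left(5 \right)} M{\left(2 \right)} = \left(9 + \frac{6}{5}\right) \left(-36\right) = \frac{51}{5} \left(-36\right) = - \frac{1836}{5}$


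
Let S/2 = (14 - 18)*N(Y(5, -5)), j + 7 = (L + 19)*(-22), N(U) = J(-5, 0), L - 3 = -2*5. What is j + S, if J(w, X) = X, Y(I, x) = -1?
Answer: -271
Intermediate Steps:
L = -7 (L = 3 - 2*5 = 3 - 10 = -7)
N(U) = 0
j = -271 (j = -7 + (-7 + 19)*(-22) = -7 + 12*(-22) = -7 - 264 = -271)
S = 0 (S = 2*((14 - 18)*0) = 2*(-4*0) = 2*0 = 0)
j + S = -271 + 0 = -271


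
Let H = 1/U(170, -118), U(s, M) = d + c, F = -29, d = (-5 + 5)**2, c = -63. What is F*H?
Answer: 29/63 ≈ 0.46032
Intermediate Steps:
d = 0 (d = 0**2 = 0)
U(s, M) = -63 (U(s, M) = 0 - 63 = -63)
H = -1/63 (H = 1/(-63) = -1/63 ≈ -0.015873)
F*H = -29*(-1/63) = 29/63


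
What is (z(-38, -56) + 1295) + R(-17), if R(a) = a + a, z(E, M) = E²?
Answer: 2705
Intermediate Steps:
R(a) = 2*a
(z(-38, -56) + 1295) + R(-17) = ((-38)² + 1295) + 2*(-17) = (1444 + 1295) - 34 = 2739 - 34 = 2705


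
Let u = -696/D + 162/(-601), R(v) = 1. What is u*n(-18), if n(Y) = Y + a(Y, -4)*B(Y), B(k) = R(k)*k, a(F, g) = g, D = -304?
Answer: 1245537/11419 ≈ 109.08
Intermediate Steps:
B(k) = k (B(k) = 1*k = k)
n(Y) = -3*Y (n(Y) = Y - 4*Y = -3*Y)
u = 46131/22838 (u = -696/(-304) + 162/(-601) = -696*(-1/304) + 162*(-1/601) = 87/38 - 162/601 = 46131/22838 ≈ 2.0199)
u*n(-18) = 46131*(-3*(-18))/22838 = (46131/22838)*54 = 1245537/11419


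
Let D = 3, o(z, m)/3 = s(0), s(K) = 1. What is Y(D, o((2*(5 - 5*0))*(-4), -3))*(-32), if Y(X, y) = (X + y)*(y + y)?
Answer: -1152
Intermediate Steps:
o(z, m) = 3 (o(z, m) = 3*1 = 3)
Y(X, y) = 2*y*(X + y) (Y(X, y) = (X + y)*(2*y) = 2*y*(X + y))
Y(D, o((2*(5 - 5*0))*(-4), -3))*(-32) = (2*3*(3 + 3))*(-32) = (2*3*6)*(-32) = 36*(-32) = -1152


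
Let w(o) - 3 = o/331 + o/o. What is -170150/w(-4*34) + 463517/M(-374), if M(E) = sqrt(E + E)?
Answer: -28159825/594 - 463517*I*sqrt(187)/374 ≈ -47407.0 - 16948.0*I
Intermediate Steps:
M(E) = sqrt(2)*sqrt(E) (M(E) = sqrt(2*E) = sqrt(2)*sqrt(E))
w(o) = 4 + o/331 (w(o) = 3 + (o/331 + o/o) = 3 + (o*(1/331) + 1) = 3 + (o/331 + 1) = 3 + (1 + o/331) = 4 + o/331)
-170150/w(-4*34) + 463517/M(-374) = -170150/(4 + (-4*34)/331) + 463517/((sqrt(2)*sqrt(-374))) = -170150/(4 + (1/331)*(-136)) + 463517/((sqrt(2)*(I*sqrt(374)))) = -170150/(4 - 136/331) + 463517/((2*I*sqrt(187))) = -170150/1188/331 + 463517*(-I*sqrt(187)/374) = -170150*331/1188 - 463517*I*sqrt(187)/374 = -28159825/594 - 463517*I*sqrt(187)/374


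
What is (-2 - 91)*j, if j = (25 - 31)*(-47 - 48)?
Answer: -53010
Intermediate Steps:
j = 570 (j = -6*(-95) = 570)
(-2 - 91)*j = (-2 - 91)*570 = -93*570 = -53010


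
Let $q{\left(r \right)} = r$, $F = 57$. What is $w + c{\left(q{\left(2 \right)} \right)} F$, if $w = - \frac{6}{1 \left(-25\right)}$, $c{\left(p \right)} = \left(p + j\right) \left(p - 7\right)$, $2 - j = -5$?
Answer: $- \frac{64119}{25} \approx -2564.8$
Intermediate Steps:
$j = 7$ ($j = 2 - -5 = 2 + 5 = 7$)
$c{\left(p \right)} = \left(-7 + p\right) \left(7 + p\right)$ ($c{\left(p \right)} = \left(p + 7\right) \left(p - 7\right) = \left(7 + p\right) \left(-7 + p\right) = \left(-7 + p\right) \left(7 + p\right)$)
$w = \frac{6}{25}$ ($w = - \frac{6}{-25} = \left(-6\right) \left(- \frac{1}{25}\right) = \frac{6}{25} \approx 0.24$)
$w + c{\left(q{\left(2 \right)} \right)} F = \frac{6}{25} + \left(-49 + 2^{2}\right) 57 = \frac{6}{25} + \left(-49 + 4\right) 57 = \frac{6}{25} - 2565 = - \frac{64119}{25}$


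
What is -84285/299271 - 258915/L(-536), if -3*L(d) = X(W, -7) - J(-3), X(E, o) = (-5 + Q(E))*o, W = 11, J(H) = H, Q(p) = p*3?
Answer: -77491173300/19253101 ≈ -4024.9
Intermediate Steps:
Q(p) = 3*p
X(E, o) = o*(-5 + 3*E) (X(E, o) = (-5 + 3*E)*o = o*(-5 + 3*E))
L(d) = 193/3 (L(d) = -(-7*(-5 + 3*11) - 1*(-3))/3 = -(-7*(-5 + 33) + 3)/3 = -(-7*28 + 3)/3 = -(-196 + 3)/3 = -⅓*(-193) = 193/3)
-84285/299271 - 258915/L(-536) = -84285/299271 - 258915/193/3 = -84285*1/299271 - 258915*3/193 = -28095/99757 - 776745/193 = -77491173300/19253101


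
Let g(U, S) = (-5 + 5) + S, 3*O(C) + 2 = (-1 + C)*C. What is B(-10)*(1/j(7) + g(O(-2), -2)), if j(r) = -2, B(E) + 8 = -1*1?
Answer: 45/2 ≈ 22.500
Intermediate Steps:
B(E) = -9 (B(E) = -8 - 1*1 = -8 - 1 = -9)
O(C) = -⅔ + C*(-1 + C)/3 (O(C) = -⅔ + ((-1 + C)*C)/3 = -⅔ + (C*(-1 + C))/3 = -⅔ + C*(-1 + C)/3)
g(U, S) = S (g(U, S) = 0 + S = S)
B(-10)*(1/j(7) + g(O(-2), -2)) = -9*(1/(-2) - 2) = -9*(-½ - 2) = -9*(-5/2) = 45/2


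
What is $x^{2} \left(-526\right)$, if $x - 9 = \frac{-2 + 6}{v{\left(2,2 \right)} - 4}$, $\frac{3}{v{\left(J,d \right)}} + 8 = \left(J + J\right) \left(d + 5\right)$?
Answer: $- \frac{197654494}{5929} \approx -33337.0$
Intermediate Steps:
$v{\left(J,d \right)} = \frac{3}{-8 + 2 J \left(5 + d\right)}$ ($v{\left(J,d \right)} = \frac{3}{-8 + \left(J + J\right) \left(d + 5\right)} = \frac{3}{-8 + 2 J \left(5 + d\right)}$)
$x = \frac{613}{77}$ ($x = 9 + \frac{-2 + 6}{\frac{3}{2 \left(-4 + 5 \cdot 2 + 2 \cdot 2\right)} - 4} = 9 + \frac{4}{\frac{3}{2 \left(-4 + 10 + 4\right)} - 4} = 9 + \frac{4}{\frac{3}{2 \cdot 10} - 4} = 9 + \frac{4}{\frac{3}{2} \cdot \frac{1}{10} - 4} = 9 + \frac{4}{\frac{3}{20} - 4} = 9 + \frac{4}{- \frac{77}{20}} = 9 + 4 \left(- \frac{20}{77}\right) = 9 - \frac{80}{77} = \frac{613}{77} \approx 7.961$)
$x^{2} \left(-526\right) = \left(\frac{613}{77}\right)^{2} \left(-526\right) = \frac{375769}{5929} \left(-526\right) = - \frac{197654494}{5929}$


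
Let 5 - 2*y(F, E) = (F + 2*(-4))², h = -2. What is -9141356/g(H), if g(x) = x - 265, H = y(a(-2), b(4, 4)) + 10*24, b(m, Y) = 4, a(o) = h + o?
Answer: 2611816/27 ≈ 96734.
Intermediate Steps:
a(o) = -2 + o
y(F, E) = 5/2 - (-8 + F)²/2 (y(F, E) = 5/2 - (F + 2*(-4))²/2 = 5/2 - (F - 8)²/2 = 5/2 - (-8 + F)²/2)
H = 341/2 (H = (5/2 - (-8 + (-2 - 2))²/2) + 10*24 = (5/2 - (-8 - 4)²/2) + 240 = (5/2 - ½*(-12)²) + 240 = (5/2 - ½*144) + 240 = (5/2 - 72) + 240 = -139/2 + 240 = 341/2 ≈ 170.50)
g(x) = -265 + x
-9141356/g(H) = -9141356/(-265 + 341/2) = -9141356/(-189/2) = -9141356*(-2/189) = 2611816/27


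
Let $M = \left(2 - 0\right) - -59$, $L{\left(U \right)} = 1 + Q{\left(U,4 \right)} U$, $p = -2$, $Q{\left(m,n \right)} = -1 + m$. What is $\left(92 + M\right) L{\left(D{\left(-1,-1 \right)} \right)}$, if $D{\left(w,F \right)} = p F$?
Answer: $459$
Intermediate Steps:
$D{\left(w,F \right)} = - 2 F$
$L{\left(U \right)} = 1 + U \left(-1 + U\right)$ ($L{\left(U \right)} = 1 + \left(-1 + U\right) U = 1 + U \left(-1 + U\right)$)
$M = 61$ ($M = \left(2 + 0\right) + 59 = 2 + 59 = 61$)
$\left(92 + M\right) L{\left(D{\left(-1,-1 \right)} \right)} = \left(92 + 61\right) \left(1 + \left(-2\right) \left(-1\right) \left(-1 - -2\right)\right) = 153 \left(1 + 2 \left(-1 + 2\right)\right) = 153 \left(1 + 2 \cdot 1\right) = 153 \left(1 + 2\right) = 153 \cdot 3 = 459$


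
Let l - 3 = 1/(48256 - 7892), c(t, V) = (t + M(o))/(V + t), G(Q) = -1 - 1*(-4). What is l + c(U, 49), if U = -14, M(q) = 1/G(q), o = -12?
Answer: 11059841/4238220 ≈ 2.6096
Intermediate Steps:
G(Q) = 3 (G(Q) = -1 + 4 = 3)
M(q) = 1/3
c(t, V) = (1/3 + t)/(V + t) (c(t, V) = (t + 1/3)/(V + t) = (1/3 + t)/(V + t))
l = 121093/40364 (l = 3 + 1/(48256 - 7892) = 3 + 1/40364 = 121093/40364 ≈ 3.0000)
l + c(U, 49) = 121093/40364 + (1/3 - 14)/(49 - 14) = 121093/40364 - 41/3/35 = 121093/40364 + (1/35)*(-41/3) = 121093/40364 - 41/105 = 11059841/4238220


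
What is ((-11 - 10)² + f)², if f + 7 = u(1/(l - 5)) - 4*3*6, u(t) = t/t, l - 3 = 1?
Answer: 131769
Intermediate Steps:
l = 4 (l = 3 + 1 = 4)
u(t) = 1
f = -78 (f = -7 + (1 - 4*3*6) = -7 + (1 - 12*6) = -7 + (1 - 72) = -7 - 71 = -78)
((-11 - 10)² + f)² = ((-11 - 10)² - 78)² = ((-21)² - 78)² = (441 - 78)² = 363² = 131769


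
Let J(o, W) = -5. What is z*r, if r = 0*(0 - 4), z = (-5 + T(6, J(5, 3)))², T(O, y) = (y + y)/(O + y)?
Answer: 0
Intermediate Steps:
T(O, y) = 2*y/(O + y) (T(O, y) = (2*y)/(O + y) = 2*y/(O + y))
z = 225 (z = (-5 + 2*(-5)/(6 - 5))² = (-5 + 2*(-5)/1)² = (-5 + 2*(-5)*1)² = (-5 - 10)² = (-15)² = 225)
r = 0 (r = 0*(-4) = 0)
z*r = 225*0 = 0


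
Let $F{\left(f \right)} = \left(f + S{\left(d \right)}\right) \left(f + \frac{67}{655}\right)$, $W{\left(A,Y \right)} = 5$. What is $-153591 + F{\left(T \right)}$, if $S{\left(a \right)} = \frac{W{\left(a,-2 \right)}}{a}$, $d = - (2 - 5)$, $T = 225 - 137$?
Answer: $- \frac{286283132}{1965} \approx -1.4569 \cdot 10^{5}$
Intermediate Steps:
$T = 88$
$d = 3$ ($d = \left(-1\right) \left(-3\right) = 3$)
$S{\left(a \right)} = \frac{5}{a}$
$F{\left(f \right)} = \left(\frac{5}{3} + f\right) \left(\frac{67}{655} + f\right)$ ($F{\left(f \right)} = \left(f + \frac{5}{3}\right) \left(f + \frac{67}{655}\right) = \left(\frac{5}{3} + f\right) \left(\frac{67}{655} + f\right)$)
$-153591 + F{\left(T \right)} = -153591 + \left(\frac{67}{393} + 88^{2} + \frac{3476}{1965} \cdot 88\right) = -153591 + \left(\frac{67}{393} + 7744 + \frac{305888}{1965}\right) = -153591 + \frac{15523183}{1965} = - \frac{286283132}{1965}$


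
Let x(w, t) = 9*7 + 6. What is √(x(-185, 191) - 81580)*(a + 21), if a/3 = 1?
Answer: 24*I*√81511 ≈ 6852.0*I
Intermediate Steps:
a = 3 (a = 3*1 = 3)
x(w, t) = 69 (x(w, t) = 63 + 6 = 69)
√(x(-185, 191) - 81580)*(a + 21) = √(69 - 81580)*(3 + 21) = √(-81511)*24 = (I*√81511)*24 = 24*I*√81511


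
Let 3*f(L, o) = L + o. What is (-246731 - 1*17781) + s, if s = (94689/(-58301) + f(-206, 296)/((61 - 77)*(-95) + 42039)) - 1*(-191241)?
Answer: -186078264229310/2539533259 ≈ -73273.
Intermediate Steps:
f(L, o) = L/3 + o/3 (f(L, o) = (L + o)/3 = L/3 + o/3)
s = 485658757175298/2539533259 (s = (94689/(-58301) + ((1/3)*(-206) + (1/3)*296)/((61 - 77)*(-95) + 42039)) - 1*(-191241) = (94689*(-1/58301) + (-206/3 + 296/3)/(-16*(-95) + 42039)) + 191241 = (-94689/58301 + 30/(1520 + 42039)) + 191241 = (-94689/58301 + 30/43559) + 191241 = -4122809121/2539533259 + 191241 = 485658757175298/2539533259 ≈ 1.9124e+5)
(-246731 - 1*17781) + s = (-246731 - 1*17781) + 485658757175298/2539533259 = (-246731 - 17781) + 485658757175298/2539533259 = -264512 + 485658757175298/2539533259 = -186078264229310/2539533259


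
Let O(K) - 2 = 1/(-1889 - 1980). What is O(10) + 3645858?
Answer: 14105832339/3869 ≈ 3.6459e+6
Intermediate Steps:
O(K) = 7737/3869 (O(K) = 2 + 1/(-1889 - 1980) = 2 + 1/(-3869) = 2 - 1/3869 = 7737/3869)
O(10) + 3645858 = 7737/3869 + 3645858 = 14105832339/3869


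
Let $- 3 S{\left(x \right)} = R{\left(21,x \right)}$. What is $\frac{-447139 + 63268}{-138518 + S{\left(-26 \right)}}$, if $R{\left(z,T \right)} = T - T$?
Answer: $\frac{383871}{138518} \approx 2.7713$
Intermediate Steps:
$R{\left(z,T \right)} = 0$
$S{\left(x \right)} = 0$ ($S{\left(x \right)} = \left(- \frac{1}{3}\right) 0 = 0$)
$\frac{-447139 + 63268}{-138518 + S{\left(-26 \right)}} = \frac{-447139 + 63268}{-138518 + 0} = - \frac{383871}{-138518} = \left(-383871\right) \left(- \frac{1}{138518}\right) = \frac{383871}{138518}$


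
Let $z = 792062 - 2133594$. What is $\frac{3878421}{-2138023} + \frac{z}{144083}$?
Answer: $- \frac{3427040804179}{308052767909} \approx -11.125$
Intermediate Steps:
$z = -1341532$
$\frac{3878421}{-2138023} + \frac{z}{144083} = \frac{3878421}{-2138023} - \frac{1341532}{144083} = 3878421 \left(- \frac{1}{2138023}\right) - \frac{1341532}{144083} = - \frac{3878421}{2138023} - \frac{1341532}{144083} = - \frac{3427040804179}{308052767909}$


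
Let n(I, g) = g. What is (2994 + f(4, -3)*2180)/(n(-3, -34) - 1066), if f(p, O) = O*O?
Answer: -11307/550 ≈ -20.558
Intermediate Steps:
f(p, O) = O²
(2994 + f(4, -3)*2180)/(n(-3, -34) - 1066) = (2994 + (-3)²*2180)/(-34 - 1066) = (2994 + 9*2180)/(-1100) = (2994 + 19620)*(-1/1100) = 22614*(-1/1100) = -11307/550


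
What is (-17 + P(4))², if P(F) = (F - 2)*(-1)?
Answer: 361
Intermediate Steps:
P(F) = 2 - F (P(F) = (-2 + F)*(-1) = 2 - F)
(-17 + P(4))² = (-17 + (2 - 1*4))² = (-17 + (2 - 4))² = (-17 - 2)² = (-19)² = 361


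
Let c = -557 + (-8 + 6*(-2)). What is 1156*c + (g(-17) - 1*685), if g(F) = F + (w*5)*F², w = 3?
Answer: -663379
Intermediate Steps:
g(F) = F + 15*F² (g(F) = F + (3*5)*F² = F + 15*F²)
c = -577 (c = -557 + (-8 - 12) = -557 - 20 = -577)
1156*c + (g(-17) - 1*685) = 1156*(-577) + (-17*(1 + 15*(-17)) - 1*685) = -667012 + (-17*(1 - 255) - 685) = -667012 + (-17*(-254) - 685) = -667012 + (4318 - 685) = -667012 + 3633 = -663379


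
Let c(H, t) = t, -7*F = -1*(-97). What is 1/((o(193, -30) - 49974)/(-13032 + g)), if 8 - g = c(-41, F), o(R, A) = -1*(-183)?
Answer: 30357/116179 ≈ 0.26129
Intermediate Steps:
o(R, A) = 183
F = -97/7 (F = -(-1)*(-97)/7 = -⅐*97 = -97/7 ≈ -13.857)
g = 153/7 (g = 8 - 1*(-97/7) = 8 + 97/7 = 153/7 ≈ 21.857)
1/((o(193, -30) - 49974)/(-13032 + g)) = 1/((183 - 49974)/(-13032 + 153/7)) = 1/(-49791/(-91071/7)) = 1/(-49791*(-7/91071)) = 1/(116179/30357) = 30357/116179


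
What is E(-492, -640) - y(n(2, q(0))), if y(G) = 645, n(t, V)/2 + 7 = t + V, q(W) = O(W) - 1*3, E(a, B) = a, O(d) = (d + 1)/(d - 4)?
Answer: -1137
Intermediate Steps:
O(d) = (1 + d)/(-4 + d)
q(W) = -3 + (1 + W)/(-4 + W) (q(W) = (1 + W)/(-4 + W) - 1*3 = (1 + W)/(-4 + W) - 3 = -3 + (1 + W)/(-4 + W))
n(t, V) = -14 + 2*V + 2*t (n(t, V) = -14 + 2*(t + V) = -14 + 2*(V + t) = -14 + (2*V + 2*t) = -14 + 2*V + 2*t)
E(-492, -640) - y(n(2, q(0))) = -492 - 1*645 = -492 - 645 = -1137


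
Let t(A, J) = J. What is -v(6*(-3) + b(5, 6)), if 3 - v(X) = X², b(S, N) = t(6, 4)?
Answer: 193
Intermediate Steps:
b(S, N) = 4
v(X) = 3 - X²
-v(6*(-3) + b(5, 6)) = -(3 - (6*(-3) + 4)²) = -(3 - (-18 + 4)²) = -(3 - 1*(-14)²) = -(3 - 1*196) = -(3 - 196) = -1*(-193) = 193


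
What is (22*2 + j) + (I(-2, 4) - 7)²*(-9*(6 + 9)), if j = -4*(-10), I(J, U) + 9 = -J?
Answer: -26376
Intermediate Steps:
I(J, U) = -9 - J
j = 40
(22*2 + j) + (I(-2, 4) - 7)²*(-9*(6 + 9)) = (22*2 + 40) + ((-9 - 1*(-2)) - 7)²*(-9*(6 + 9)) = (44 + 40) + ((-9 + 2) - 7)²*(-9*15) = 84 + (-7 - 7)²*(-135) = 84 + (-14)²*(-135) = 84 + 196*(-135) = 84 - 26460 = -26376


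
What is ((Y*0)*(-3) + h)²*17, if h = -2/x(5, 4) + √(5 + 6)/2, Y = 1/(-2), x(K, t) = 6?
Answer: 1751/36 - 17*√11/3 ≈ 29.845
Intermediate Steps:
Y = -½ (Y = 1*(-½) = -½ ≈ -0.50000)
h = -⅓ + √11/2 (h = -2/6 + √(5 + 6)/2 = -2*⅙ + √11*(½) = -⅓ + √11/2 ≈ 1.3250)
((Y*0)*(-3) + h)²*17 = (-½*0*(-3) + (-⅓ + √11/2))²*17 = (0*(-3) + (-⅓ + √11/2))²*17 = (0 + (-⅓ + √11/2))²*17 = (-⅓ + √11/2)²*17 = 17*(-⅓ + √11/2)²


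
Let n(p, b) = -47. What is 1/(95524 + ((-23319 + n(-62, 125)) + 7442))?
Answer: 1/79600 ≈ 1.2563e-5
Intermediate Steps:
1/(95524 + ((-23319 + n(-62, 125)) + 7442)) = 1/(95524 + ((-23319 - 47) + 7442)) = 1/(95524 + (-23366 + 7442)) = 1/(95524 - 15924) = 1/79600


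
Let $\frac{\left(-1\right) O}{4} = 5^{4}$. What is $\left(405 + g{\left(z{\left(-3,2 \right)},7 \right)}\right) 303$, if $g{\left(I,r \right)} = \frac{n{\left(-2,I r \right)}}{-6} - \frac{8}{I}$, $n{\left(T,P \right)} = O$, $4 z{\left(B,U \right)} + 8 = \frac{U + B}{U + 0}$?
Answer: $\frac{4251797}{17} \approx 2.5011 \cdot 10^{5}$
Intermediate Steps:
$O = -2500$ ($O = - 4 \cdot 5^{4} = \left(-4\right) 625 = -2500$)
$z{\left(B,U \right)} = -2 + \frac{B + U}{4 U}$ ($z{\left(B,U \right)} = -2 + \frac{\left(U + B\right) \frac{1}{U + 0}}{4} = -2 + \frac{\left(B + U\right) \frac{1}{U}}{4} = -2 + \frac{\frac{1}{U} \left(B + U\right)}{4} = -2 + \frac{B + U}{4 U}$)
$n{\left(T,P \right)} = -2500$
$g{\left(I,r \right)} = \frac{1250}{3} - \frac{8}{I}$ ($g{\left(I,r \right)} = - \frac{2500}{-6} - \frac{8}{I} = \left(-2500\right) \left(- \frac{1}{6}\right) - \frac{8}{I} = \frac{1250}{3} - \frac{8}{I}$)
$\left(405 + g{\left(z{\left(-3,2 \right)},7 \right)}\right) 303 = \left(405 + \left(\frac{1250}{3} - \frac{8}{\frac{1}{4} \cdot \frac{1}{2} \left(-3 - 14\right)}\right)\right) 303 = \left(405 + \left(\frac{1250}{3} - \frac{8}{\frac{1}{4} \cdot \frac{1}{2} \left(-17\right)}\right)\right) 303 = \left(405 + \left(\frac{1250}{3} - \frac{8}{- \frac{17}{8}}\right)\right) 303 = \left(405 + \left(\frac{1250}{3} - - \frac{64}{17}\right)\right) 303 = \left(405 + \left(\frac{1250}{3} + \frac{64}{17}\right)\right) 303 = \left(405 + \frac{21442}{51}\right) 303 = \frac{42097}{51} \cdot 303 = \frac{4251797}{17}$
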